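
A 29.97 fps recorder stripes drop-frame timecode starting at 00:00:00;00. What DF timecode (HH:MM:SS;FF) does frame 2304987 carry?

21:21:49;23

Each 10-minute DF block holds 10 × 60 × 30 − 9 × 2 = 17982 frames. 2304987 ÷ 17982 → 128 full blocks, remainder 3291.
Within the partial block the first minute is 1800 frames and each further minute 1798, so 1 further minute boundary passed. Total skipped labels = 18 × 128 + 2 × 1 = 2306.
Non-drop label index = 2304987 + 2306 = 2307293; at 30 labels/s that is 21:21:49:23, i.e. DF 21:21:49;23.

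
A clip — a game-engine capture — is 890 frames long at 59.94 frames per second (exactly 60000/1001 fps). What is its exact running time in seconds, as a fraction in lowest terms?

Running time = 890 ÷ (60000/1001) = 890 × 1001/60000 = 89089/6000 s.

89089/6000 seconds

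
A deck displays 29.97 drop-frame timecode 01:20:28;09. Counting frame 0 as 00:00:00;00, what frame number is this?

Complete 10-minute blocks: 8, each 17982 frames → 143856.
Remaining 0 whole minutes in the current block: 0 frames.
Within the current minute: 28 × 30 + 9 = 849. Total = 143856 + 0 + 849 = 144705.

144705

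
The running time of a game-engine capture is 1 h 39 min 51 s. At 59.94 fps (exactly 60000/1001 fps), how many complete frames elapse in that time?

1 h 39 min 51 s = 5991 s.
Frames = 5991 × 60000/1001 = 359460000/1001 ≈ 359100.8991.
Complete frames: 359100.

359100 frames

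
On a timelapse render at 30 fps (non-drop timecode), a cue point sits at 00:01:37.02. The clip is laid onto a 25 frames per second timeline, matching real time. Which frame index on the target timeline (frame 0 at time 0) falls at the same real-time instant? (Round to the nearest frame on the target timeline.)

Source frame index: (0×3600 + 1×60 + 37) × 30 + 2 = 2912.
Real time: 2912 / (30) = 1456/15 s.
Target frame: (1456/15) × (25) = 7280/3 ≈ 2426.667 → 2427.

frame 2427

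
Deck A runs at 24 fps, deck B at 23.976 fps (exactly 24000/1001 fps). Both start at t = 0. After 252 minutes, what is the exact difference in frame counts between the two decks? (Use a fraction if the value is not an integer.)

252 min = 15120 s.
A emits 24 × 15120 = 362880 frames; B emits 24000/1001 × 15120 = 51840000/143.
Difference = 51840/143 frames (≈ 362.5175); B is behind A.

51840/143 frames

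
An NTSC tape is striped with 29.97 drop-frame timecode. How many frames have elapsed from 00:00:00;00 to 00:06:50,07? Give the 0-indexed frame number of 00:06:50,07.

As if non-drop at 30 labels/s: (0 × 3600 + 6 × 60 + 50) × 30 + 7 = 12307.
Minute boundaries passed: 6; those not divisible by 10: 6 − 0 = 6; dropped labels = 2 × 6 = 12.
Actual frame index = 12307 − 12 = 12295.

12295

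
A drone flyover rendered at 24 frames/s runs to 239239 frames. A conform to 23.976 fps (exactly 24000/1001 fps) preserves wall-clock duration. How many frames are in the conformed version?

239000 frames

Target frames = source frames × (target rate / source rate) = 239239 × (24000/1001)/(24) = 239239 × 1000/1001 = 239000.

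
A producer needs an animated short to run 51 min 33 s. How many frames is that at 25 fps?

77325 frames

51 min 33 s = 3093 s.
Frames = 3093 × 25 = 77325.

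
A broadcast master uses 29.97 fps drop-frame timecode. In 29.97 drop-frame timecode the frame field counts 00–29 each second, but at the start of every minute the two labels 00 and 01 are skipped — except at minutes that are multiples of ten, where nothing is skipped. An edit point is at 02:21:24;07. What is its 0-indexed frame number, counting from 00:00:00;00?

254273

Complete 10-minute blocks: 14, each 17982 frames → 251748.
Remaining 1 whole minute in the current block: 1800 + 0 × 1798 = 1800 frames.
Within the current minute: 24 × 30 + 7 − 2 = 725 (labels ;00/;01 skipped at this minute). Total = 251748 + 1800 + 725 = 254273.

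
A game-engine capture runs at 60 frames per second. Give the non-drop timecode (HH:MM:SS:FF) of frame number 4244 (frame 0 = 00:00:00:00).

4244 ÷ 60 = 70 full seconds, remainder 44 frames.
70 s = 0 h 1 min 10 s.
Timecode: 00:01:10:44.

00:01:10:44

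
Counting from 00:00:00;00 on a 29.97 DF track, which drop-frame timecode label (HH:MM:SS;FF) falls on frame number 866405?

Ten DF minutes hold 17982 frames, so frame 866405 lies in block 48 (frames 863136–881117) with 3269 frames into that block.
The block's first minute is 1800 frames and the rest 1798 each; 3269 frames reaches minute 1, so 48 × 18 + 1 × 2 = 866 labels have been skipped so far.
Adding those back, label number 866405 + 866 = 867271 at 30 labels/s is 28909 s + 1 f = 8 h 1 min 49 s frame 1, i.e. 08:01:49;01.

08:01:49;01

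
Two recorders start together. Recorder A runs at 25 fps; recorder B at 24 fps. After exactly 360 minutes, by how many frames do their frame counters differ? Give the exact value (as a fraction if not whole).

360 min = 21600 s.
A emits 25 × 21600 = 540000 frames; B emits 24 × 21600 = 518400.
Difference = 21600 frames; B is behind A.

21600 frames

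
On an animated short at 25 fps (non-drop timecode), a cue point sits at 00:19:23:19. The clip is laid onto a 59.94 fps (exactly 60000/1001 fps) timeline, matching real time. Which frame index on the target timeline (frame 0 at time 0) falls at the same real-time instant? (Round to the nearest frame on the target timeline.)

Source frame index: (0×3600 + 19×60 + 23) × 25 + 19 = 29094.
Real time: 29094 / (25) = 29094/25 s.
Target frame: (29094/25) × (60000/1001) = 5371200/77 ≈ 69755.844 → 69756.

frame 69756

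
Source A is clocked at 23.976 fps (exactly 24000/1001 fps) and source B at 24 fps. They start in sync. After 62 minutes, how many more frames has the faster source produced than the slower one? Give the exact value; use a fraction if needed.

89280/1001 frames

62 min = 3720 s.
A emits 24000/1001 × 3720 = 89280000/1001 frames; B emits 24 × 3720 = 89280.
Difference = 89280/1001 frames (≈ 89.1908); B is ahead of A.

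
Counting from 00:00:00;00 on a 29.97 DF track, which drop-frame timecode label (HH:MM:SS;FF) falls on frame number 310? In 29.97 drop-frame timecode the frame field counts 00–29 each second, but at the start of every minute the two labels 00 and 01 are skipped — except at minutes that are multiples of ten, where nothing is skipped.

00:00:10;10

Each 10-minute DF block holds 10 × 60 × 30 − 9 × 2 = 17982 frames. 310 ÷ 17982 → 0 full blocks, remainder 310.
Within the partial block the first minute is 1800 frames and each further minute 1798, so 0 further minute boundaries passed. Total skipped labels = 18 × 0 + 2 × 0 = 0.
Non-drop label index = 310 + 0 = 310; at 30 labels/s that is 00:00:10:10, i.e. DF 00:00:10;10.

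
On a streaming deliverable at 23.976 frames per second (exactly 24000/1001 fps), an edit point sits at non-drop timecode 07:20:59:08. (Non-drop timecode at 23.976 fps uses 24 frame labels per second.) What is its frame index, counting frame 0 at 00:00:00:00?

Total seconds to the label: (7 × 3600 + 20 × 60 + 59) = 26459.
Frame index = 26459 × 24 + 8 = 635024.

635024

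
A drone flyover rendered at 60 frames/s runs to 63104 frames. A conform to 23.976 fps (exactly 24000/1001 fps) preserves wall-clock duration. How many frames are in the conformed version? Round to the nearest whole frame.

Frames at target rate = 63104 × (24000/1001) / (60) = 25241600/1001 ≈ 25216.384.
Nearest whole frame: 25216.

25216 frames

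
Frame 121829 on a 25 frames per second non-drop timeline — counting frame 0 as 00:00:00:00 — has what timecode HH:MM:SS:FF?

01:21:13:04

121829 ÷ 25 = 4873 full seconds, remainder 4 frames.
4873 s = 1 h 21 min 13 s.
Timecode: 01:21:13:04.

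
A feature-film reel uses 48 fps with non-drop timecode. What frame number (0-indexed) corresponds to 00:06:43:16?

Total seconds to the label: (0 × 3600 + 6 × 60 + 43) = 403.
Frame index = 403 × 48 + 16 = 19360.

frame 19360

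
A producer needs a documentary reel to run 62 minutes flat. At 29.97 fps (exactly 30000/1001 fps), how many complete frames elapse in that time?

111488 frames

62 min = 3720 s.
Frames = 3720 × 30000/1001 = 111600000/1001 ≈ 111488.5115.
Complete frames: 111488.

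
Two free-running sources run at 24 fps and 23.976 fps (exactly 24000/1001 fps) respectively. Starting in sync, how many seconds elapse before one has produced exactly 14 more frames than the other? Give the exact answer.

7007/12 seconds

The gap grows by |24000/1001 − 24| = 24/1001 frames per second.
Time for a 14-frame gap: 14 ÷ (24/1001) = 7007/12 s.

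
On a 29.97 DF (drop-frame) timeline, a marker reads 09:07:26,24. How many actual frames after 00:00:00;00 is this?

984418

Complete 10-minute blocks: 54, each 17982 frames → 971028.
Remaining 7 whole minutes in the current block: 1800 + 6 × 1798 = 12588 frames.
Within the current minute: 26 × 30 + 24 − 2 = 802 (labels ;00/;01 skipped at this minute). Total = 971028 + 12588 + 802 = 984418.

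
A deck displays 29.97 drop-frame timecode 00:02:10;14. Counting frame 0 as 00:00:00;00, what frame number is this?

3910

As if non-drop at 30 labels/s: (0 × 3600 + 2 × 60 + 10) × 30 + 14 = 3914.
Minute boundaries passed: 2; those not divisible by 10: 2 − 0 = 2; dropped labels = 2 × 2 = 4.
Actual frame index = 3914 − 4 = 3910.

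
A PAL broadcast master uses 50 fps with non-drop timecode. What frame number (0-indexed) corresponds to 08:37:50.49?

Total seconds to the label: (8 × 3600 + 37 × 60 + 50) = 31070.
Frame index = 31070 × 50 + 49 = 1553549.

frame 1553549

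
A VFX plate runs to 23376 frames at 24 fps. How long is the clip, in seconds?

Running time = 23376 / (24) = 974 s.

974 seconds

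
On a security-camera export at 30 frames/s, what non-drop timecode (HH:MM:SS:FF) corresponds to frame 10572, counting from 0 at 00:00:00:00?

00:05:52:12

10572 ÷ 30 = 352 full seconds, remainder 12 frames.
352 s = 0 h 5 min 52 s.
Timecode: 00:05:52:12.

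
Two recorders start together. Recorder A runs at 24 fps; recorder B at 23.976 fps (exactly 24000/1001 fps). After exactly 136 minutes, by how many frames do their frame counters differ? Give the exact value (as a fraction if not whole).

195840/1001 frames

136 min = 8160 s.
A emits 24 × 8160 = 195840 frames; B emits 24000/1001 × 8160 = 195840000/1001.
Difference = 195840/1001 frames (≈ 195.6444); B is behind A.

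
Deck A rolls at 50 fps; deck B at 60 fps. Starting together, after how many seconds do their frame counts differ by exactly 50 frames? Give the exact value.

The gap grows by |60 − 50| = 10 frames per second.
Time for a 50-frame gap: 50 ÷ (10) = 5 s.

5 seconds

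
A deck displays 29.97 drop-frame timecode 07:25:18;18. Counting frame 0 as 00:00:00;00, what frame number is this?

800756

As if non-drop at 30 labels/s: (7 × 3600 + 25 × 60 + 18) × 30 + 18 = 801558.
Minute boundaries passed: 445; those not divisible by 10: 445 − 44 = 401; dropped labels = 2 × 401 = 802.
Actual frame index = 801558 − 802 = 800756.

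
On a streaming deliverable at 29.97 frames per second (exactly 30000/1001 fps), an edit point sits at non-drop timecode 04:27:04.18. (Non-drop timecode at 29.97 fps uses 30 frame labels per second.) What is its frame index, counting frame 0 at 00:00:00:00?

frame 480738

Total seconds to the label: (4 × 3600 + 27 × 60 + 4) = 16024.
Frame index = 16024 × 30 + 18 = 480738.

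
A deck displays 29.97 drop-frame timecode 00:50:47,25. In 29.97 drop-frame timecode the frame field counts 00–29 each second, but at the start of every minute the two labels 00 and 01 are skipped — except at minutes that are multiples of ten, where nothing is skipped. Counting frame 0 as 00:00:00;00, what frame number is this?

As if non-drop at 30 labels/s: (0 × 3600 + 50 × 60 + 47) × 30 + 25 = 91435.
Minute boundaries passed: 50; those not divisible by 10: 50 − 5 = 45; dropped labels = 2 × 45 = 90.
Actual frame index = 91435 − 90 = 91345.

91345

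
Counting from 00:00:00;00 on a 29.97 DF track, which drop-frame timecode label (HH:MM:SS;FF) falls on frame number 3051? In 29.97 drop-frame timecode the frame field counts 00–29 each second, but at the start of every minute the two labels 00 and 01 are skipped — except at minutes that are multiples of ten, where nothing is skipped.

00:01:41;23

Ten DF minutes hold 17982 frames, so frame 3051 lies in block 0 (frames 0–17981) with 3051 frames into that block.
The block's first minute is 1800 frames and the rest 1798 each; 3051 frames reaches minute 1, so 0 × 18 + 1 × 2 = 2 labels have been skipped so far.
Adding those back, label number 3051 + 2 = 3053 at 30 labels/s is 101 s + 23 f = 0 h 1 min 41 s frame 23, i.e. 00:01:41;23.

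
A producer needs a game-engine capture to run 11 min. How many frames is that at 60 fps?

39600 frames

11 min = 660 s.
Frames = 660 × 60 = 39600.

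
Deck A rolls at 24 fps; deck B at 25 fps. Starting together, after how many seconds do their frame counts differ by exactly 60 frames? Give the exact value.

60 seconds

The gap grows by |25 − 24| = 1 frame per second.
Time for a 60-frame gap: 60 ÷ (1) = 60 s.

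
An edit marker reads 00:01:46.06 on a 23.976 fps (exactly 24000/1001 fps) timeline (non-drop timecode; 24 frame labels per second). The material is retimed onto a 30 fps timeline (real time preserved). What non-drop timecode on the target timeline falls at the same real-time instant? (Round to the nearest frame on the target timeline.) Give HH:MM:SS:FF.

Source frame index: (0×3600 + 1×60 + 46) × 24 + 6 = 2550.
Real time: 2550 / (24000/1001) = 17017/160 s.
Target frame: (17017/160) × (30) = 51051/16 ≈ 3190.688 → 3191.
At 30 labels/s: frame 3191 → 00:01:46:11.

00:01:46:11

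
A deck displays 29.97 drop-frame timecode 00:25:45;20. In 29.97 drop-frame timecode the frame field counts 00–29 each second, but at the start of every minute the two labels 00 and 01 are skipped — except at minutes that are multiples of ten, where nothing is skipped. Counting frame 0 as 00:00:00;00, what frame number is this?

As if non-drop at 30 labels/s: (0 × 3600 + 25 × 60 + 45) × 30 + 20 = 46370.
Minute boundaries passed: 25; those not divisible by 10: 25 − 2 = 23; dropped labels = 2 × 23 = 46.
Actual frame index = 46370 − 46 = 46324.

46324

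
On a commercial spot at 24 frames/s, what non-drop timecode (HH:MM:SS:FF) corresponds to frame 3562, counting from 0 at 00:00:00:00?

00:02:28:10

3562 ÷ 24 = 148 full seconds, remainder 10 frames.
148 s = 0 h 2 min 28 s.
Timecode: 00:02:28:10.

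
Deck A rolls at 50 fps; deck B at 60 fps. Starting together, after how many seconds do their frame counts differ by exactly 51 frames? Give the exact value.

The gap grows by |60 − 50| = 10 frames per second.
Time for a 51-frame gap: 51 ÷ (10) = 5.1 s.

5.1 seconds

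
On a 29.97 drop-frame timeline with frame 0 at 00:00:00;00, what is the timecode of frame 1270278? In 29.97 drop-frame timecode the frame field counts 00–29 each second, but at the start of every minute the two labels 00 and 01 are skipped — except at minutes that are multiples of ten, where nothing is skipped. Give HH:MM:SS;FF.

Ten DF minutes hold 17982 frames, so frame 1270278 lies in block 70 (frames 1258740–1276721) with 11538 frames into that block.
The block's first minute is 1800 frames and the rest 1798 each; 11538 frames reaches minute 6, so 70 × 18 + 6 × 2 = 1272 labels have been skipped so far.
Adding those back, label number 1270278 + 1272 = 1271550 at 30 labels/s is 42385 s + 0 f = 11 h 46 min 25 s frame 0, i.e. 11:46:25;00.

11:46:25;00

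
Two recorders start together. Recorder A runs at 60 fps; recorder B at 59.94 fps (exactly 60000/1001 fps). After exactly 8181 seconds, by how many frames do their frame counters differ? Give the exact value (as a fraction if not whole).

490860/1001 frames

A emits 60 × 8181 = 490860 frames; B emits 60000/1001 × 8181 = 490860000/1001.
Difference = 490860/1001 frames (≈ 490.3696); B is behind A.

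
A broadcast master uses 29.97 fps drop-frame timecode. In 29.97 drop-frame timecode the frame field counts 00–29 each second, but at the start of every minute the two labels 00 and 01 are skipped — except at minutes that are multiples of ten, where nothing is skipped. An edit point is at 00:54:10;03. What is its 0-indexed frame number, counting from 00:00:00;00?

97405

Complete 10-minute blocks: 5, each 17982 frames → 89910.
Remaining 4 whole minutes in the current block: 1800 + 3 × 1798 = 7194 frames.
Within the current minute: 10 × 30 + 3 − 2 = 301 (labels ;00/;01 skipped at this minute). Total = 89910 + 7194 + 301 = 97405.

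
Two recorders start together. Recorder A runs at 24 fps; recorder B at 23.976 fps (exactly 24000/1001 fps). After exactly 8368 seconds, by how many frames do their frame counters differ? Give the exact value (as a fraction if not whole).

A emits 24 × 8368 = 200832 frames; B emits 24000/1001 × 8368 = 200832000/1001.
Difference = 200832/1001 frames (≈ 200.6314); B is behind A.

200832/1001 frames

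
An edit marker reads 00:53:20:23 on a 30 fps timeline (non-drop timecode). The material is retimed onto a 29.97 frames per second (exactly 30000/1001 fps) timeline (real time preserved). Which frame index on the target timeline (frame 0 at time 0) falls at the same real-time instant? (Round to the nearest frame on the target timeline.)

Source frame index: (0×3600 + 53×60 + 20) × 30 + 23 = 96023.
Real time: 96023 / (30) = 96023/30 s.
Target frame: (96023/30) × (30000/1001) = 96023000/1001 ≈ 95927.073 → 95927.

frame 95927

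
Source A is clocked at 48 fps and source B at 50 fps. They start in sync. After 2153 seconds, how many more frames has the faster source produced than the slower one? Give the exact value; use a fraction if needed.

4306 frames

A emits 48 × 2153 = 103344 frames; B emits 50 × 2153 = 107650.
Difference = 4306 frames; B is ahead of A.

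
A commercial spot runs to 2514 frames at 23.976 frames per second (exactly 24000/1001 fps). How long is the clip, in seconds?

Running time = 2514 / (24000/1001) = 104.85475 s.

104.85475 seconds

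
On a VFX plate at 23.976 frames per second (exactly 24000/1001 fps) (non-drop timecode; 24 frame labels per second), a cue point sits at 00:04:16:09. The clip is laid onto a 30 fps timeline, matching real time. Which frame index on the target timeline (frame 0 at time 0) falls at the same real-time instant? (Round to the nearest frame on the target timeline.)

frame 7699

Source frame index: (0×3600 + 4×60 + 16) × 24 + 9 = 6153.
Real time: 6153 / (24000/1001) = 2053051/8000 s.
Target frame: (2053051/8000) × (30) = 6159153/800 ≈ 7698.941 → 7699.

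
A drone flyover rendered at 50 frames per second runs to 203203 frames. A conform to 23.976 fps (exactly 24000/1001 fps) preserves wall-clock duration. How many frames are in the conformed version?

Target frames = source frames × (target rate / source rate) = 203203 × (24000/1001)/(50) = 203203 × 480/1001 = 97440.

97440 frames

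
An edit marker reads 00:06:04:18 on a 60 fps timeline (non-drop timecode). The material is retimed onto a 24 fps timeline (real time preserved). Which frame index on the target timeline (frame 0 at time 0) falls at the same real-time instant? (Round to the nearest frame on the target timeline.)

frame 8743

Source frame index: (0×3600 + 6×60 + 4) × 60 + 18 = 21858.
Real time: 21858 / (60) = 3643/10 s.
Target frame: (3643/10) × (24) = 43716/5 ≈ 8743.200 → 8743.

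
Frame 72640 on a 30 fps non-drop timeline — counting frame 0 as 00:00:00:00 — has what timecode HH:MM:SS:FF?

00:40:21:10

72640 ÷ 30 = 2421 full seconds, remainder 10 frames.
2421 s = 0 h 40 min 21 s.
Timecode: 00:40:21:10.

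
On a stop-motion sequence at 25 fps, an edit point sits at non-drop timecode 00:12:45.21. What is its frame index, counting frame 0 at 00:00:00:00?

frame 19146

Total seconds to the label: (0 × 3600 + 12 × 60 + 45) = 765.
Frame index = 765 × 25 + 21 = 19146.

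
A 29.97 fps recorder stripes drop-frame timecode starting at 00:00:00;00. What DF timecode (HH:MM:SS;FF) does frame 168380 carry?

01:33:38;08

Each 10-minute DF block holds 10 × 60 × 30 − 9 × 2 = 17982 frames. 168380 ÷ 17982 → 9 full blocks, remainder 6542.
Within the partial block the first minute is 1800 frames and each further minute 1798, so 3 further minute boundaries passed. Total skipped labels = 18 × 9 + 2 × 3 = 168.
Non-drop label index = 168380 + 168 = 168548; at 30 labels/s that is 01:33:38:08, i.e. DF 01:33:38;08.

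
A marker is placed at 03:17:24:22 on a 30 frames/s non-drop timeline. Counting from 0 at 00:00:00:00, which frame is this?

355342

Total seconds to the label: (3 × 3600 + 17 × 60 + 24) = 11844.
Frame index = 11844 × 30 + 22 = 355342.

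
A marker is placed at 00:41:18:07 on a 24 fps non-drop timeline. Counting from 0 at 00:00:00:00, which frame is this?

frame 59479

Total seconds to the label: (0 × 3600 + 41 × 60 + 18) = 2478.
Frame index = 2478 × 24 + 7 = 59479.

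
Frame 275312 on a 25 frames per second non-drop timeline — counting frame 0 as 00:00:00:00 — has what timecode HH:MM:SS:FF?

03:03:32:12

275312 ÷ 25 = 11012 full seconds, remainder 12 frames.
11012 s = 3 h 3 min 32 s.
Timecode: 03:03:32:12.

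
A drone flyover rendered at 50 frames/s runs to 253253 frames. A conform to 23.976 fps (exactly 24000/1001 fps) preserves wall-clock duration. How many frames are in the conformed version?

Target frames = source frames × (target rate / source rate) = 253253 × (24000/1001)/(50) = 253253 × 480/1001 = 121440.

121440 frames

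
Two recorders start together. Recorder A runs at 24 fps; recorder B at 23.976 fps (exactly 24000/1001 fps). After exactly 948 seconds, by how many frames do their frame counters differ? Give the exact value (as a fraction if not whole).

A emits 24 × 948 = 22752 frames; B emits 24000/1001 × 948 = 22752000/1001.
Difference = 22752/1001 frames (≈ 22.7293); B is behind A.

22752/1001 frames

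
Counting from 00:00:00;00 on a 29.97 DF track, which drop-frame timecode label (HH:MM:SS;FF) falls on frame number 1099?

00:00:36;19

Each 10-minute DF block holds 10 × 60 × 30 − 9 × 2 = 17982 frames. 1099 ÷ 17982 → 0 full blocks, remainder 1099.
Within the partial block the first minute is 1800 frames and each further minute 1798, so 0 further minute boundaries passed. Total skipped labels = 18 × 0 + 2 × 0 = 0.
Non-drop label index = 1099 + 0 = 1099; at 30 labels/s that is 00:00:36:19, i.e. DF 00:00:36;19.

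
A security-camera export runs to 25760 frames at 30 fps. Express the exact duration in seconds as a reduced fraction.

2576/3 seconds

Running time = 25760 ÷ (30) = 25760 × 1/30 = 2576/3 s.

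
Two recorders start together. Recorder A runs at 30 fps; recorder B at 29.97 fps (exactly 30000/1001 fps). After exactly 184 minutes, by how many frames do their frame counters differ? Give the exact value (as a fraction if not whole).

331200/1001 frames

184 min = 11040 s.
A emits 30 × 11040 = 331200 frames; B emits 30000/1001 × 11040 = 331200000/1001.
Difference = 331200/1001 frames (≈ 330.8691); B is behind A.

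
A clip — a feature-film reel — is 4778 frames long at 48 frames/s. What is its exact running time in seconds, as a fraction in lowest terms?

2389/24 seconds

Running time = 4778 ÷ (48) = 4778 × 1/48 = 2389/24 s.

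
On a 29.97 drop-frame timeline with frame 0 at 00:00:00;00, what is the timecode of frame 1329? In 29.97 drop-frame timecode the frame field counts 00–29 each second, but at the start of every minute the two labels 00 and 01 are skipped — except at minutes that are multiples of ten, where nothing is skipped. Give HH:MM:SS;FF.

00:00:44;09

Each 10-minute DF block holds 10 × 60 × 30 − 9 × 2 = 17982 frames. 1329 ÷ 17982 → 0 full blocks, remainder 1329.
Within the partial block the first minute is 1800 frames and each further minute 1798, so 0 further minute boundaries passed. Total skipped labels = 18 × 0 + 2 × 0 = 0.
Non-drop label index = 1329 + 0 = 1329; at 30 labels/s that is 00:00:44:09, i.e. DF 00:00:44;09.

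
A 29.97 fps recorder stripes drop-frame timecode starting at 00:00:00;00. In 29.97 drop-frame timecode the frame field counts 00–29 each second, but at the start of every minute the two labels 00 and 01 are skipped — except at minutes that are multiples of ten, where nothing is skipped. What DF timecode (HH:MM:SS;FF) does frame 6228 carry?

00:03:27;24

Each 10-minute DF block holds 10 × 60 × 30 − 9 × 2 = 17982 frames. 6228 ÷ 17982 → 0 full blocks, remainder 6228.
Within the partial block the first minute is 1800 frames and each further minute 1798, so 3 further minute boundaries passed. Total skipped labels = 18 × 0 + 2 × 3 = 6.
Non-drop label index = 6228 + 6 = 6234; at 30 labels/s that is 00:03:27:24, i.e. DF 00:03:27;24.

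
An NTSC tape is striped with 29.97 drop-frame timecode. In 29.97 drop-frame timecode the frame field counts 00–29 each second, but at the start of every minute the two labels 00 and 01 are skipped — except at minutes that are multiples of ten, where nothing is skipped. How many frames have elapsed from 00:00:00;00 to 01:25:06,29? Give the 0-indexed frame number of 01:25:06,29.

As if non-drop at 30 labels/s: (1 × 3600 + 25 × 60 + 6) × 30 + 29 = 153209.
Minute boundaries passed: 85; those not divisible by 10: 85 − 8 = 77; dropped labels = 2 × 77 = 154.
Actual frame index = 153209 − 154 = 153055.

153055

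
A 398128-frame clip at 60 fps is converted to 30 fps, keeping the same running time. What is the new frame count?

199064 frames

Target frames = source frames × (target rate / source rate) = 398128 × (30)/(60) = 398128 × 1/2 = 199064.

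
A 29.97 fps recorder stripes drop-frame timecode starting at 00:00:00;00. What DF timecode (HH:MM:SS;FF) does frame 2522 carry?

00:01:24;04

Each 10-minute DF block holds 10 × 60 × 30 − 9 × 2 = 17982 frames. 2522 ÷ 17982 → 0 full blocks, remainder 2522.
Within the partial block the first minute is 1800 frames and each further minute 1798, so 1 further minute boundary passed. Total skipped labels = 18 × 0 + 2 × 1 = 2.
Non-drop label index = 2522 + 2 = 2524; at 30 labels/s that is 00:01:24:04, i.e. DF 00:01:24;04.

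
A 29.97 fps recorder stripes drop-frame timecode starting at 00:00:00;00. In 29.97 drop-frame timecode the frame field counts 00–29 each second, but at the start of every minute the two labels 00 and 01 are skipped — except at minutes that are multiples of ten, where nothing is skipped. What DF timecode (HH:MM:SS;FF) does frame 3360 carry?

Each 10-minute DF block holds 10 × 60 × 30 − 9 × 2 = 17982 frames. 3360 ÷ 17982 → 0 full blocks, remainder 3360.
Within the partial block the first minute is 1800 frames and each further minute 1798, so 1 further minute boundary passed. Total skipped labels = 18 × 0 + 2 × 1 = 2.
Non-drop label index = 3360 + 2 = 3362; at 30 labels/s that is 00:01:52:02, i.e. DF 00:01:52;02.

00:01:52;02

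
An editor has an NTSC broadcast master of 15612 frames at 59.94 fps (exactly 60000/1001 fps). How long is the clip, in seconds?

Running time = 15612 / (60000/1001) = 260.4602 s.

260.4602 seconds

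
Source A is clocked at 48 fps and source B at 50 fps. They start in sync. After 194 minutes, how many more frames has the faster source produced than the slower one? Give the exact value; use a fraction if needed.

23280 frames

194 min = 11640 s.
A emits 48 × 11640 = 558720 frames; B emits 50 × 11640 = 582000.
Difference = 23280 frames; B is ahead of A.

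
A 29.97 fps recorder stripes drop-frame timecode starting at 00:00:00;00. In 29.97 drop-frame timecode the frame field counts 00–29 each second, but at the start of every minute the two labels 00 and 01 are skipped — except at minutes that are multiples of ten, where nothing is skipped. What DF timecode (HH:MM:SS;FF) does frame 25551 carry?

00:14:12;17

Ten DF minutes hold 17982 frames, so frame 25551 lies in block 1 (frames 17982–35963) with 7569 frames into that block.
The block's first minute is 1800 frames and the rest 1798 each; 7569 frames reaches minute 4, so 1 × 18 + 4 × 2 = 26 labels have been skipped so far.
Adding those back, label number 25551 + 26 = 25577 at 30 labels/s is 852 s + 17 f = 0 h 14 min 12 s frame 17, i.e. 00:14:12;17.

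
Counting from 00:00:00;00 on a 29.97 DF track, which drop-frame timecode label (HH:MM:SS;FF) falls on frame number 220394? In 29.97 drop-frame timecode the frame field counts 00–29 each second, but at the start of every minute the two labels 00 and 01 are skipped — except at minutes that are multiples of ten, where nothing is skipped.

Each 10-minute DF block holds 10 × 60 × 30 − 9 × 2 = 17982 frames. 220394 ÷ 17982 → 12 full blocks, remainder 4610.
Within the partial block the first minute is 1800 frames and each further minute 1798, so 2 further minute boundaries passed. Total skipped labels = 18 × 12 + 2 × 2 = 220.
Non-drop label index = 220394 + 220 = 220614; at 30 labels/s that is 02:02:33:24, i.e. DF 02:02:33;24.

02:02:33;24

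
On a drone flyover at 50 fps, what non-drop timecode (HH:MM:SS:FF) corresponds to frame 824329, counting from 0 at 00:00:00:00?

04:34:46:29

824329 ÷ 50 = 16486 full seconds, remainder 29 frames.
16486 s = 4 h 34 min 46 s.
Timecode: 04:34:46:29.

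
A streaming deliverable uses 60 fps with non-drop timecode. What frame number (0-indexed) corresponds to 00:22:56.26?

frame 82586

Total seconds to the label: (0 × 3600 + 22 × 60 + 56) = 1376.
Frame index = 1376 × 60 + 26 = 82586.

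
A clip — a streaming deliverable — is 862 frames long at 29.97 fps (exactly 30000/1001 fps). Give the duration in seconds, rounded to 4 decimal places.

Running time = 862 × 1001/30000 = 431431/15000 s ≈ 28.7621 s.

28.7621 seconds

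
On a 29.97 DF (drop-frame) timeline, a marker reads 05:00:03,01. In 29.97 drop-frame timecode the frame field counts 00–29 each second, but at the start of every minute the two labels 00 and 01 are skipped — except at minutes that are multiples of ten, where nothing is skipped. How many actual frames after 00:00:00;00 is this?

539551

Complete 10-minute blocks: 30, each 17982 frames → 539460.
Remaining 0 whole minutes in the current block: 0 frames.
Within the current minute: 3 × 30 + 1 = 91. Total = 539460 + 0 + 91 = 539551.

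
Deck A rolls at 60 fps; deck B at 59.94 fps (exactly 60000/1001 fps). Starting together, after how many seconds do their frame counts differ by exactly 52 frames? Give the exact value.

The gap grows by |60000/1001 − 60| = 60/1001 frames per second.
Time for a 52-frame gap: 52 ÷ (60/1001) = 13013/15 s.

13013/15 seconds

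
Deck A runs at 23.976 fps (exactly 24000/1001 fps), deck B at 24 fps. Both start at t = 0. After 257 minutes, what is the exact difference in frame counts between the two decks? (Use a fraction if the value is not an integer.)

370080/1001 frames

257 min = 15420 s.
A emits 24000/1001 × 15420 = 370080000/1001 frames; B emits 24 × 15420 = 370080.
Difference = 370080/1001 frames (≈ 369.7103); B is ahead of A.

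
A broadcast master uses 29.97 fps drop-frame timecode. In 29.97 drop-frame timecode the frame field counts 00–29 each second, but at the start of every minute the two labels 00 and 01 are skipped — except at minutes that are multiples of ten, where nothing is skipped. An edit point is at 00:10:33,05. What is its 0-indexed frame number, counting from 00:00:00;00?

18977

As if non-drop at 30 labels/s: (0 × 3600 + 10 × 60 + 33) × 30 + 5 = 18995.
Minute boundaries passed: 10; those not divisible by 10: 10 − 1 = 9; dropped labels = 2 × 9 = 18.
Actual frame index = 18995 − 18 = 18977.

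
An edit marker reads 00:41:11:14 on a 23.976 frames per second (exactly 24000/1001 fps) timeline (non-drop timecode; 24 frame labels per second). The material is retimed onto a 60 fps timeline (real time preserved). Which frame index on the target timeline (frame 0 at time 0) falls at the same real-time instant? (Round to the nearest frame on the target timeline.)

frame 148443

Source frame index: (0×3600 + 41×60 + 11) × 24 + 14 = 59318.
Real time: 59318 / (24000/1001) = 29688659/12000 s.
Target frame: (29688659/12000) × (60) = 29688659/200 ≈ 148443.295 → 148443.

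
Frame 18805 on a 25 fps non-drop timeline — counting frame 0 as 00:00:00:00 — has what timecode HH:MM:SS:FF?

18805 ÷ 25 = 752 full seconds, remainder 5 frames.
752 s = 0 h 12 min 32 s.
Timecode: 00:12:32:05.

00:12:32:05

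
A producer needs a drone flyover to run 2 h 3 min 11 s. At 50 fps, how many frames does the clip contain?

369550 frames

2 h 3 min 11 s = 7391 s.
Frames = 7391 × 50 = 369550.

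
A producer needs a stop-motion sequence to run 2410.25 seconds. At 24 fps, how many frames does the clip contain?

Frames = 2410.25 × 24 = 57846.

57846 frames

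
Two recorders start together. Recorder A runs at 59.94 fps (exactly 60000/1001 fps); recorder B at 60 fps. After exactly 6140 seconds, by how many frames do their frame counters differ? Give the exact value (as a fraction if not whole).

368400/1001 frames

A emits 60000/1001 × 6140 = 368400000/1001 frames; B emits 60 × 6140 = 368400.
Difference = 368400/1001 frames (≈ 368.0320); B is ahead of A.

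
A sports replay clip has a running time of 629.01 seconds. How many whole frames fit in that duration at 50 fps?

Frames = 629.01 × 50 = 62901/2 ≈ 31450.5000.
Complete frames: 31450.

31450 frames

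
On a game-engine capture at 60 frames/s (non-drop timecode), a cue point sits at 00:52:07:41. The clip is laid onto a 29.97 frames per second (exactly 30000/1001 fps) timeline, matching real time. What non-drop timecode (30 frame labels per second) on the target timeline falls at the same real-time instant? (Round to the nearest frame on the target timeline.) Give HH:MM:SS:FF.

00:52:04:17

Source frame index: (0×3600 + 52×60 + 7) × 60 + 41 = 187661.
Real time: 187661 / (60) = 187661/60 s.
Target frame: (187661/60) × (30000/1001) = 93830500/1001 ≈ 93736.763 → 93737.
At 30 labels/s: frame 93737 → 00:52:04:17.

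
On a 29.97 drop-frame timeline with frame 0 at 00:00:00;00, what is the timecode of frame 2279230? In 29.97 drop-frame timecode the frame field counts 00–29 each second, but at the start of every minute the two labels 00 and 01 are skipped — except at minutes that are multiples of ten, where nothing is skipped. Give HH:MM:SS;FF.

Ten DF minutes hold 17982 frames, so frame 2279230 lies in block 126 (frames 2265732–2283713) with 13498 frames into that block.
The block's first minute is 1800 frames and the rest 1798 each; 13498 frames reaches minute 7, so 126 × 18 + 7 × 2 = 2282 labels have been skipped so far.
Adding those back, label number 2279230 + 2282 = 2281512 at 30 labels/s is 76050 s + 12 f = 21 h 7 min 30 s frame 12, i.e. 21:07:30;12.

21:07:30;12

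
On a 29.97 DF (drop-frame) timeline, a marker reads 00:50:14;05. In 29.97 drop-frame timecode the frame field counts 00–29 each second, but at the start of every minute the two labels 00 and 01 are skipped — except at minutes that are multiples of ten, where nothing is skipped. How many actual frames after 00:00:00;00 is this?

90335

As if non-drop at 30 labels/s: (0 × 3600 + 50 × 60 + 14) × 30 + 5 = 90425.
Minute boundaries passed: 50; those not divisible by 10: 50 − 5 = 45; dropped labels = 2 × 45 = 90.
Actual frame index = 90425 − 90 = 90335.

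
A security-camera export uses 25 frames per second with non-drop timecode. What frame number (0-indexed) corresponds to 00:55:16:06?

Total seconds to the label: (0 × 3600 + 55 × 60 + 16) = 3316.
Frame index = 3316 × 25 + 6 = 82906.

82906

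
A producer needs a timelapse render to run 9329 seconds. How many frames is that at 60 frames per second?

Frames = 9329 × 60 = 559740.

559740 frames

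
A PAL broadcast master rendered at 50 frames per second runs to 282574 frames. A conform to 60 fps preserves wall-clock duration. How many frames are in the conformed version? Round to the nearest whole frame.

339089 frames

Frames at target rate = 282574 × (60) / (50) = 1695444/5 ≈ 339088.800.
Nearest whole frame: 339089.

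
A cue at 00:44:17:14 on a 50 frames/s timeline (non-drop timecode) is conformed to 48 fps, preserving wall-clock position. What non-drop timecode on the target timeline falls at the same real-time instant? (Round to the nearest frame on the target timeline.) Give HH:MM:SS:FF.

Source frame index: (0×3600 + 44×60 + 17) × 50 + 14 = 132864.
Real time: 132864 / (50) = 66432/25 s.
Target frame: (66432/25) × (48) = 3188736/25 ≈ 127549.440 → 127549.
At 48 labels/s: frame 127549 → 00:44:17:13.

00:44:17:13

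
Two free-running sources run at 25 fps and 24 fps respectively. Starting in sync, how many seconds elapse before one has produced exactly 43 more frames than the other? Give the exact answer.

43 seconds

The gap grows by |24 − 25| = 1 frame per second.
Time for a 43-frame gap: 43 ÷ (1) = 43 s.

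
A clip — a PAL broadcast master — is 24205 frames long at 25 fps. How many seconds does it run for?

Running time = 24205 / (25) = 968.2 s.

968.2 seconds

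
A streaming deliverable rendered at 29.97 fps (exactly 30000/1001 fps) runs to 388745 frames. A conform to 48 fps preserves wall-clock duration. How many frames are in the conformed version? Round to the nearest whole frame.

Frames at target rate = 388745 × (48) / (30000/1001) = 77826749/125 ≈ 622613.992.
Nearest whole frame: 622614.

622614 frames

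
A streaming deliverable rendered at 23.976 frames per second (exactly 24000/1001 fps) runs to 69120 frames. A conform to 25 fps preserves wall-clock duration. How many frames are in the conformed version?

Target frames = source frames × (target rate / source rate) = 69120 × (25)/(24000/1001) = 69120 × 1001/960 = 72072.

72072 frames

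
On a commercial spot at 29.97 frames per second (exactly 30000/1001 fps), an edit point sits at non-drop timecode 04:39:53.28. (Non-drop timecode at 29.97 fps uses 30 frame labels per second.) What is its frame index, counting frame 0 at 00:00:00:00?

503818

Total seconds to the label: (4 × 3600 + 39 × 60 + 53) = 16793.
Frame index = 16793 × 30 + 28 = 503818.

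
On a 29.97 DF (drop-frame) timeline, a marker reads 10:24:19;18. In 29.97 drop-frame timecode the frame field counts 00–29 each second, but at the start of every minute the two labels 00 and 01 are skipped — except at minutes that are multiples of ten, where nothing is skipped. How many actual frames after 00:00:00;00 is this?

1122664

As if non-drop at 30 labels/s: (10 × 3600 + 24 × 60 + 19) × 30 + 18 = 1123788.
Minute boundaries passed: 624; those not divisible by 10: 624 − 62 = 562; dropped labels = 2 × 562 = 1124.
Actual frame index = 1123788 − 1124 = 1122664.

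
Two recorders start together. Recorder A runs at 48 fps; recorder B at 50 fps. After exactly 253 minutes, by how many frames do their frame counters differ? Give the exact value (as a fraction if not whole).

30360 frames

253 min = 15180 s.
A emits 48 × 15180 = 728640 frames; B emits 50 × 15180 = 759000.
Difference = 30360 frames; B is ahead of A.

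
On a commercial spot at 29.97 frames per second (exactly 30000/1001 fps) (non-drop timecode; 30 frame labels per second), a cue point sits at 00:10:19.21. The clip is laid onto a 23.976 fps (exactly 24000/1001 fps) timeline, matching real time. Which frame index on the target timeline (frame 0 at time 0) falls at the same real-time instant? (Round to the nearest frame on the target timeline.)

Source frame index: (0×3600 + 10×60 + 19) × 30 + 21 = 18591.
Real time: 18591 / (30000/1001) = 6203197/10000 s.
Target frame: (6203197/10000) × (24000/1001) = 74364/5 ≈ 14872.800 → 14873.

frame 14873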